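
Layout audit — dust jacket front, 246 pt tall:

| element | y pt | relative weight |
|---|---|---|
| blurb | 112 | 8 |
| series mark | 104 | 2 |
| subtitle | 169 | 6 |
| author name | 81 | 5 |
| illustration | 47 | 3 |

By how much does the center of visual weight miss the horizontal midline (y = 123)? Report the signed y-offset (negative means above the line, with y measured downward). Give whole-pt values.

≈ -12 pt

Total weight = 8 + 2 + 6 + 5 + 3 = 24.
Σw·y = 8·112 + 2·104 + 6·169 + 5·81 + 3·47 = 2664, so ȳ = 2664/24 ≈ 111.00.
Against y = 123, that's 111.00 − 123 = -12.00.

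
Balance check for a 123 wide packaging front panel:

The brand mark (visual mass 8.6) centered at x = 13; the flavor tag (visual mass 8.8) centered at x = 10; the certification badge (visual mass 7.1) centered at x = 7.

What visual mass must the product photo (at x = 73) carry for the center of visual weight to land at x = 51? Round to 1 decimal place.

w ≈ 45.5

Existing Σw = 24.5 (8.6 + 8.8 + 7.1); existing moment 8.6·13 + 8.8·10 + 7.1·7 = 249.5.
For the centroid to hit 51: (249.5 + w·73) / (24.5 + w) = 51.
So w = (51·24.5 − 249.5)/(73 − 51) = 1000.0/22 ≈ 45.45.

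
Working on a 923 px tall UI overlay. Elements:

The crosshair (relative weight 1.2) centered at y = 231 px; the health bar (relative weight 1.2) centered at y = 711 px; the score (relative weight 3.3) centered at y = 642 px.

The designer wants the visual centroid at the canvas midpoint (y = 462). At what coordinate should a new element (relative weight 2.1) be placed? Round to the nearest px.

After adding the new element, total weight = 1.2 + 1.2 + 3.3 + 2.1 = 7.8.
y: need Σw·y = 7.8·462 = 3603.6. Existing = 1.2·231 + 1.2·711 + 3.3·642 = 3249.0. Remainder 354.6 / 2.1 ≈ 168.86.

y ≈ 169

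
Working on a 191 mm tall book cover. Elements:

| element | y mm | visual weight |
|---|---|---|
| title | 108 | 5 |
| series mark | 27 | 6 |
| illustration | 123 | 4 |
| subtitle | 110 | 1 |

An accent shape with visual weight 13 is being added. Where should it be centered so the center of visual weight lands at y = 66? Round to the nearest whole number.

y ≈ 47

With the accent shape, Σw becomes 5 + 6 + 4 + 1 + 13 = 29.
y: need Σw·y = 29·66 = 1914. Existing = 5·108 + 6·27 + 4·123 + 1·110 = 1304. Remainder 610 / 13 ≈ 46.92.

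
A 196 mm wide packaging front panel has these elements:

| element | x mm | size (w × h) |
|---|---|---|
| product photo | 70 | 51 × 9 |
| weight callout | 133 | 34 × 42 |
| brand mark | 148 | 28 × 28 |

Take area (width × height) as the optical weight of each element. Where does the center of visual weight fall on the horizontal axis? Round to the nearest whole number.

x ≈ 127

Areas → weights: product photo 51·9 = 459, weight callout 34·42 = 1428, brand mark 28·28 = 784; Σw = 2671.
x: (459·70 + 1428·133 + 784·148) / 2671 = 338086 / 2671 ≈ 126.58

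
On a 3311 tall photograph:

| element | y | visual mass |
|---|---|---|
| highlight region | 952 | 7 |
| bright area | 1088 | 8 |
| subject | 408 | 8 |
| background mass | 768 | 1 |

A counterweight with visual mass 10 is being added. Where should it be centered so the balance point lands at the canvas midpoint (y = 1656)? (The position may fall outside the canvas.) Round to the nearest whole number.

y ≈ 3690

After adding the counterweight, total weight = 7 + 8 + 8 + 1 + 10 = 34.
y: need Σw·y = 34·1656 = 56304. Existing = 7·952 + 8·1088 + 8·408 + 1·768 = 19400. Remainder 36904 / 10 ≈ 3690.40.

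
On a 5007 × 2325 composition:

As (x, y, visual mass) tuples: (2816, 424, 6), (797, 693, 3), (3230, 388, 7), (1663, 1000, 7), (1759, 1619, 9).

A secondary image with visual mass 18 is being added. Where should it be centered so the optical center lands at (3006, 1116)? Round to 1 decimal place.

(4496.2, 1493.9)

With the secondary image, Σw becomes 6 + 3 + 7 + 7 + 9 + 18 = 50.
x: target moment 50×3006 = 150300; current 6·2816 + 3·797 + 7·3230 + 7·1663 + 9·1759 = 69369; the secondary image supplies 80931, so x = 80931/18 ≈ 4496.17.
y: target moment 50×1116 = 55800; current 6·424 + 3·693 + 7·388 + 7·1000 + 9·1619 = 28910; the secondary image supplies 26890, so y = 26890/18 ≈ 1493.89.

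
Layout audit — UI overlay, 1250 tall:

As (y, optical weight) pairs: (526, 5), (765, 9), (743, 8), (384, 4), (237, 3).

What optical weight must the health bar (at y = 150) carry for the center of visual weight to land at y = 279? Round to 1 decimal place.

Existing Σw = 29 (5 + 9 + 8 + 4 + 3); existing moment 5·526 + 9·765 + 8·743 + 4·384 + 3·237 = 17706.
For the centroid to hit 279: (17706 + w·150) / (29 + w) = 279.
Rearranging, w·(150 − 279) = 279·29 − 17706 = -9615, so w ≈ -9615/-129 = 74.53.

w ≈ 74.5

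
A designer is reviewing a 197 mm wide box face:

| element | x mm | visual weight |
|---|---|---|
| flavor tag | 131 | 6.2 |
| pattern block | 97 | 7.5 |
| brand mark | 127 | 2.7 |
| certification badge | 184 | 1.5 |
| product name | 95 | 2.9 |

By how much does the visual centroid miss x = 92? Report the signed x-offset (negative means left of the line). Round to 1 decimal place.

Weights sum to 6.2 + 7.5 + 2.7 + 1.5 + 2.9 = 20.8.
Σw·x = 6.2·131 + 7.5·97 + 2.7·127 + 1.5·184 + 2.9·95 = 2434.1, so x̄ = 2434.1/20.8 ≈ 117.02.
Against x = 92, that's 117.02 − 92 = 25.02.

≈ 25.0 mm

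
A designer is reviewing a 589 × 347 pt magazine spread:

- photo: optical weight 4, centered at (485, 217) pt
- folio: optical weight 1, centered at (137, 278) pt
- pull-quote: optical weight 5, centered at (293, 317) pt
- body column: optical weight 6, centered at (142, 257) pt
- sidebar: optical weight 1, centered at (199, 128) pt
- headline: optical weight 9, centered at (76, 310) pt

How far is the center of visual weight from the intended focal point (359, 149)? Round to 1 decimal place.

Σw = 4 + 1 + 5 + 6 + 1 + 9 = 26.
x: moment 5277 / weight 26 ≈ 202.96
y: moment 7191 / weight 26 ≈ 276.58
Relative to (359, 149): Δ = (-156.04, 127.58); |Δ| = √(-156.04² + 127.58²) ≈ 201.55.

≈ 201.6 pt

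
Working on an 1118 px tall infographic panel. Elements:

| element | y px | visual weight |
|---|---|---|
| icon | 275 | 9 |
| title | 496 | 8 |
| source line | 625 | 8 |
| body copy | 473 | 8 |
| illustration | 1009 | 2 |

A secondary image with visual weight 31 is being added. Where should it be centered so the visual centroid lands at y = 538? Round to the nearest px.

With the secondary image, Σw becomes 9 + 8 + 8 + 8 + 2 + 31 = 66.
Along y: (17245 + 31·y) / 66 = 538 (existing moment 9·275 + 8·496 + 8·625 + 8·473 + 2·1009 = 17245) ⇒ y = (35508 − 17245) / 31 ≈ 589.13.

y ≈ 589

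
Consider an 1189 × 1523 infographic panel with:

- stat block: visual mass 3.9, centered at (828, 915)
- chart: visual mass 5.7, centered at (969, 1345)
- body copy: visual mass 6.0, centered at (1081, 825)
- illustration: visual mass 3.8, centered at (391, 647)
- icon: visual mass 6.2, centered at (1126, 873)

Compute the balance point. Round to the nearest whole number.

(926, 940)

Σw = 3.9 + 5.7 + 6.0 + 3.8 + 6.2 = 25.6.
x: (3.9·828 + 5.7·969 + 6.0·1081 + 3.8·391 + 6.2·1126) / 25.6 = 23705.5 / 25.6 ≈ 926.00
y: (3.9·915 + 5.7·1345 + 6.0·825 + 3.8·647 + 6.2·873) / 25.6 = 24056.2 / 25.6 ≈ 939.70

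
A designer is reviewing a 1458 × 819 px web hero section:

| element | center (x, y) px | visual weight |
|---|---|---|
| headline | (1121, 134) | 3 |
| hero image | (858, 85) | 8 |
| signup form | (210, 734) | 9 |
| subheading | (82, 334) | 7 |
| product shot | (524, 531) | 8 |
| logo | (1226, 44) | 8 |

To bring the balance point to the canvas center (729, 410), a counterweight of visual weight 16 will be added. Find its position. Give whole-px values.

After adding the counterweight, total weight = 3 + 8 + 9 + 7 + 8 + 8 + 16 = 59.
Along x: (26691 + 16·x) / 59 = 729 (existing moment 3·1121 + 8·858 + 9·210 + 7·82 + 8·524 + 8·1226 = 26691) ⇒ x = (43011 − 26691) / 16 ≈ 1020.00.
Along y: (14626 + 16·y) / 59 = 410 (existing moment 3·134 + 8·85 + 9·734 + 7·334 + 8·531 + 8·44 = 14626) ⇒ y = (24190 − 14626) / 16 ≈ 597.75.

(1020, 598)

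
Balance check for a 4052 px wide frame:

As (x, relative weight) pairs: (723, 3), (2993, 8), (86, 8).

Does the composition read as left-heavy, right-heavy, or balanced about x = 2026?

Total weight = 3 + 8 + 8 = 19.
x-moment: 3·723 + 8·2993 + 8·86 = 26801; centroid 26801/19 ≈ 1410.58.
Since 1410.6 is left of 2026, the composition reads left-heavy.

left-heavy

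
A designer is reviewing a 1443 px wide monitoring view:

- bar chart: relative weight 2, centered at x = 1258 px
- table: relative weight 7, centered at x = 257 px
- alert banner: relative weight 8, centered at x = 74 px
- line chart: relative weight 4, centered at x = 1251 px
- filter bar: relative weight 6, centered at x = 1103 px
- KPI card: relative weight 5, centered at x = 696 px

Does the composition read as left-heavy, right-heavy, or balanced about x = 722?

Weights sum to 2 + 7 + 8 + 4 + 6 + 5 = 32.
Σw·x = 20009; x̄ = 20009/32 ≈ 625.28.
625.3 vs midline 722 → left-heavy.

left-heavy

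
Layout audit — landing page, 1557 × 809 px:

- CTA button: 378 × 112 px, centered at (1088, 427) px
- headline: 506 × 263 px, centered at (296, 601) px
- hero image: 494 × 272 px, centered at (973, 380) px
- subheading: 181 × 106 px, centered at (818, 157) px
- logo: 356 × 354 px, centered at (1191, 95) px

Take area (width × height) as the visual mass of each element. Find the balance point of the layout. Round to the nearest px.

Areas → weights: CTA button 378·112 = 42336, headline 506·263 = 133078, hero image 494·272 = 134368, subheading 181·106 = 19186, logo 356·354 = 126024; Σw = 454992.
Σw·x = 42336·1088 + 133078·296 + 134368·973 + 19186·818 + 126024·1191 = 381981452, so x̄ = 381981452/454992 ≈ 839.53.
Σw·y = 42336·427 + 133078·601 + 134368·380 + 19186·157 + 126024·95 = 164101672, so ȳ = 164101672/454992 ≈ 360.67.

(840, 361)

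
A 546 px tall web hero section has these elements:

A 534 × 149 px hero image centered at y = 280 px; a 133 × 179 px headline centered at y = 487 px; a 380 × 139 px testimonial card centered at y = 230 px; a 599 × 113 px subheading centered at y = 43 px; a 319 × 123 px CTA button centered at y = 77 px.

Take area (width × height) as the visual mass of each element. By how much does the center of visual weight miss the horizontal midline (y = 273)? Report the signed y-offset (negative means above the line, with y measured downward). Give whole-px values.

≈ -76 px

Areas: hero image 534·149 = 79566, headline 133·179 = 23807, testimonial card 380·139 = 52820, subheading 599·113 = 67687, CTA button 319·123 = 39237. Total weight = 263117.
y: (79566·280 + 23807·487 + 52820·230 + 67687·43 + 39237·77) / 263117 = 51952879 / 263117 ≈ 197.45
Difference: 197.45 − 273 ≈ -75.55.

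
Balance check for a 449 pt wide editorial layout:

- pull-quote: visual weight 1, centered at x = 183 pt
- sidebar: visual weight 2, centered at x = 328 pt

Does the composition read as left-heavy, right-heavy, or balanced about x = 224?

right-heavy

Σw = 1 + 2 = 3.
Σw·x = 1·183 + 2·328 = 839, so x̄ = 839/3 ≈ 279.67.
279.7 lies right of the midline 224, so the layout is right-heavy.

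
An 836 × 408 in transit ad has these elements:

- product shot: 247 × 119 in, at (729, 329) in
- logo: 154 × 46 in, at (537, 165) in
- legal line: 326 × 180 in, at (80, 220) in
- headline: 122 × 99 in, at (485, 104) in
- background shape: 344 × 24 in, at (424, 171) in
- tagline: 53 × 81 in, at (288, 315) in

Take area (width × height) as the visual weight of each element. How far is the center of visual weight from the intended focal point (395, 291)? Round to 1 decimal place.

≈ 82.0 in

Areas: product shot 247·119 = 29393, logo 154·46 = 7084, legal line 326·180 = 58680, headline 122·99 = 12078, background shape 344·24 = 8256, tagline 53·81 = 4293. Total weight = 119784.
x: (29393·729 + 7084·537 + 58680·80 + 12078·485 + 8256·424 + 4293·288) / 119784 = 40520763 / 119784 ≈ 338.28
y: (29393·329 + 7084·165 + 58680·220 + 12078·104 + 8256·171 + 4293·315) / 119784 = 27768940 / 119784 ≈ 231.83
Offset from (395, 291): Δx ≈ -56.72, Δy ≈ -59.17; distance = √(Δx² + Δy²) ≈ 81.97.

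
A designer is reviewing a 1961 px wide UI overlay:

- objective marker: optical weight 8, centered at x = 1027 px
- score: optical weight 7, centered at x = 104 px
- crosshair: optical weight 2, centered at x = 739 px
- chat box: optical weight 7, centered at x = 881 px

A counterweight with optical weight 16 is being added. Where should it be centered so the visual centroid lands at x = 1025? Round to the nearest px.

New total weight: (8 + 7 + 2 + 7) + 16 = 40.
x: target moment 40×1025 = 41000; current 8·1027 + 7·104 + 2·739 + 7·881 = 16589; the counterweight supplies 24411, so x = 24411/16 ≈ 1525.69.

x ≈ 1526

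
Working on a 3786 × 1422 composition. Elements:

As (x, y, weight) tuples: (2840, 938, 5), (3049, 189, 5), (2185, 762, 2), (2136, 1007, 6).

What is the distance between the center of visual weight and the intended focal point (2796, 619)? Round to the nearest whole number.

Total weight = 5 + 5 + 2 + 6 = 18.
Σw·x = 5·2840 + 5·3049 + 2·2185 + 6·2136 = 46631, so x̄ = 46631/18 ≈ 2590.61.
Σw·y = 5·938 + 5·189 + 2·762 + 6·1007 = 13201, so ȳ = 13201/18 ≈ 733.39.
Relative to (2796, 619): Δ = (-205.39, 114.39); |Δ| = √(-205.39² + 114.39²) ≈ 235.09.

≈ 235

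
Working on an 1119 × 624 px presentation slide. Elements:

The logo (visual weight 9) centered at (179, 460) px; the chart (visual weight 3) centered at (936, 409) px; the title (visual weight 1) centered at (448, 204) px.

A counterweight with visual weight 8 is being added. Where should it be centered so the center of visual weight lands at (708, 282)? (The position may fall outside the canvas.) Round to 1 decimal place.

New total weight: (9 + 3 + 1) + 8 = 21.
Along x: (4867 + 8·x) / 21 = 708 (existing moment 9·179 + 3·936 + 1·448 = 4867) ⇒ x = (14868 − 4867) / 8 ≈ 1250.12.
Along y: (5571 + 8·y) / 21 = 282 (existing moment 9·460 + 3·409 + 1·204 = 5571) ⇒ y = (5922 − 5571) / 8 ≈ 43.88.

(1250.1, 43.9)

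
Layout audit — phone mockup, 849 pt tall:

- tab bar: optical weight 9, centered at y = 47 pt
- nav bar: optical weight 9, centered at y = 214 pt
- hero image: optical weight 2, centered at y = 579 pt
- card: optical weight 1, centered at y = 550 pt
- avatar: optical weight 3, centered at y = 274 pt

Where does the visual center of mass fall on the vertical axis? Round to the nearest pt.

Σw = 9 + 9 + 2 + 1 + 3 = 24.
Σw·y = 9·47 + 9·214 + 2·579 + 1·550 + 3·274 = 4879, so ȳ = 4879/24 ≈ 203.29.

y ≈ 203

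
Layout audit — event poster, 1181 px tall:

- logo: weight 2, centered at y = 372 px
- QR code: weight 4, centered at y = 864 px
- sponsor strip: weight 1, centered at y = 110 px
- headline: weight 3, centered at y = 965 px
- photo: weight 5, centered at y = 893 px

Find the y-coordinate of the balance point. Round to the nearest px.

Total weight = 2 + 4 + 1 + 3 + 5 = 15.
y-moment: 2·372 + 4·864 + 1·110 + 3·965 + 5·893 = 11670; centroid 11670/15 ≈ 778.00.

y ≈ 778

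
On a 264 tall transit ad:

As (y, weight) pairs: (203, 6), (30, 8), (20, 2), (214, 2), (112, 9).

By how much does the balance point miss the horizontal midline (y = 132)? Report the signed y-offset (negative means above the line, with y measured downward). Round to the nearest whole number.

Weights sum to 6 + 8 + 2 + 2 + 9 = 27.
y: (6·203 + 8·30 + 2·20 + 2·214 + 9·112) / 27 = 2934 / 27 ≈ 108.67
Offset from y = 132: 108.67 − 132 ≈ -23.33.

≈ -23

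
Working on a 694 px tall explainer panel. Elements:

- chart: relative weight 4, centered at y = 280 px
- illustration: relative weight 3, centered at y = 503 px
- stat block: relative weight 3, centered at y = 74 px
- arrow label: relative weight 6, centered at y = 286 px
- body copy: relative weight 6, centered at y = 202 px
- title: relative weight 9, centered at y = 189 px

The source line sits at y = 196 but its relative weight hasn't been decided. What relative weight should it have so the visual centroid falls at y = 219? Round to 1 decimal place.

w ≈ 30.0

Fixed elements: Σw = 4 + 3 + 3 + 6 + 6 + 9 = 31, Σw·y = 4·280 + 3·503 + 3·74 + 6·286 + 6·202 + 9·189 = 7480.
Set Σw·y/Σw = 219: (7480 + 196w) = 219·(31 + w).
Rearranging, w·(196 − 219) = 219·31 − 7480 = -691, so w ≈ -691/-23 = 30.04.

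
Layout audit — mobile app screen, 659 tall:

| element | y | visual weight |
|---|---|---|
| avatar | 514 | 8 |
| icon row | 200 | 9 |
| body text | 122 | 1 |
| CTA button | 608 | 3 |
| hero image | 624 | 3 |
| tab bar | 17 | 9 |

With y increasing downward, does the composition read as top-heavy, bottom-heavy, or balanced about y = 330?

Total weight = 8 + 9 + 1 + 3 + 3 + 9 = 33.
y: moment 9883 / weight 33 ≈ 299.48
299.5 lies above (smaller y than) the midline 330, so the layout is top-heavy.

top-heavy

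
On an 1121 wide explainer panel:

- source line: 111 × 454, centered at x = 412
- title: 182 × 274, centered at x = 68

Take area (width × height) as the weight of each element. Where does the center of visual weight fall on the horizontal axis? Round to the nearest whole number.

Taking area as weight: source line 111·454 = 50394, title 182·274 = 49868. Sum 100262.
x-moment: 50394·412 + 49868·68 = 24153352; centroid 24153352/100262 ≈ 240.90.

x ≈ 241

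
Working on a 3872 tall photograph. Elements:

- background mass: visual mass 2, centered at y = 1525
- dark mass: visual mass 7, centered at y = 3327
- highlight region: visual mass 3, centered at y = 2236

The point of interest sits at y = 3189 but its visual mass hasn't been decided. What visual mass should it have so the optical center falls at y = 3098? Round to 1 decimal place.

w ≈ 45.4

Fixed elements: Σw = 2 + 7 + 3 = 12, Σw·y = 2·1525 + 7·3327 + 3·2236 = 33047.
For the centroid to hit 3098: (33047 + w·3189) / (12 + w) = 3098.
Solving: w = (3098·12 − 33047) / (3189 − 3098) = 4129 / 91 ≈ 45.37.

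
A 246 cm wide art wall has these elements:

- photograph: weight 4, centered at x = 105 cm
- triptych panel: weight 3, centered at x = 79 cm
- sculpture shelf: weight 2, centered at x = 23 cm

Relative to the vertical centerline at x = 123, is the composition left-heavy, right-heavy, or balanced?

left-heavy

Total weight = 4 + 3 + 2 = 9.
x: (4·105 + 3·79 + 2·23) / 9 = 703 / 9 ≈ 78.11
Since 78.1 is left of 123, the composition reads left-heavy.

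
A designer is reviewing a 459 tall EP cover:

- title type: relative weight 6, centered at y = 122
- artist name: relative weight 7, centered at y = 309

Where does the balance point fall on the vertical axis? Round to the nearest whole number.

y ≈ 223

Weights sum to 6 + 7 = 13.
y: (6·122 + 7·309) / 13 = 2895 / 13 ≈ 222.69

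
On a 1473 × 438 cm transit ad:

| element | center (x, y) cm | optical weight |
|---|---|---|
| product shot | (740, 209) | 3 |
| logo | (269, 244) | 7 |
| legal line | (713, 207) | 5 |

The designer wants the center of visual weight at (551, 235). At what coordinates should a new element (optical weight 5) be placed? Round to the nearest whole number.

(670, 266)

With the new element, Σw becomes 3 + 7 + 5 + 5 = 20.
Along x: (7668 + 5·x) / 20 = 551 (existing moment 3·740 + 7·269 + 5·713 = 7668) ⇒ x = (11020 − 7668) / 5 ≈ 670.40.
Along y: (3370 + 5·y) / 20 = 235 (existing moment 3·209 + 7·244 + 5·207 = 3370) ⇒ y = (4700 − 3370) / 5 ≈ 266.00.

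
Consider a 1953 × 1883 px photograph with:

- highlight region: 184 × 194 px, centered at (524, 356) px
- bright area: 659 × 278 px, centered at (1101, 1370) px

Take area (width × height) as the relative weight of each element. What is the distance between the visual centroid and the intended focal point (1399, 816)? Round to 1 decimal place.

Areas: highlight region 184·194 = 35696, bright area 659·278 = 183202. Total weight = 218898.
Σw·x = 35696·524 + 183202·1101 = 220410106, so x̄ = 220410106/218898 ≈ 1006.91.
Σw·y = 35696·356 + 183202·1370 = 263694516, so ȳ = 263694516/218898 ≈ 1204.65.
From (1399, 816): dx = -392.09, dy = 388.65, so the distance is √(dx²+dy²) ≈ 552.07.

≈ 552.1 px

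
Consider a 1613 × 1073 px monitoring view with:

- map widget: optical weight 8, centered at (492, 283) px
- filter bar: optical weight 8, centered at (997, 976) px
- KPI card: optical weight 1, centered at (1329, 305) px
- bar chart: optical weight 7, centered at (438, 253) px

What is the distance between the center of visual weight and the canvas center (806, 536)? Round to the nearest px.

≈ 130 px

Total weight = 8 + 8 + 1 + 7 = 24.
x-moment: 8·492 + 8·997 + 1·1329 + 7·438 = 16307; centroid 16307/24 ≈ 679.46.
y-moment: 8·283 + 8·976 + 1·305 + 7·253 = 12148; centroid 12148/24 ≈ 506.17.
From (806, 536): dx = -126.54, dy = -29.83, so the distance is √(dx²+dy²) ≈ 130.01.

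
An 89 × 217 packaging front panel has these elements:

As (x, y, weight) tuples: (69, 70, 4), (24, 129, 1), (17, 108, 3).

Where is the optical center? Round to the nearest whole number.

(44, 92)

Weights sum to 4 + 1 + 3 = 8.
x-moment: 4·69 + 1·24 + 3·17 = 351; centroid 351/8 ≈ 43.88.
y-moment: 4·70 + 1·129 + 3·108 = 733; centroid 733/8 ≈ 91.62.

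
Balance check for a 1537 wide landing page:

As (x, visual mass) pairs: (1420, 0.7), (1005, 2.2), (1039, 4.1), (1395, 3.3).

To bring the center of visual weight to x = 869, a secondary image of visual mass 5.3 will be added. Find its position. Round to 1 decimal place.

x ≈ 280.8

With the secondary image, Σw becomes 0.7 + 2.2 + 4.1 + 3.3 + 5.3 = 15.6.
x: target moment 15.6×869 = 13556.4; current 0.7·1420 + 2.2·1005 + 4.1·1039 + 3.3·1395 = 12068.4; the secondary image supplies 1488.0, so x = 1488.0/5.3 ≈ 280.75.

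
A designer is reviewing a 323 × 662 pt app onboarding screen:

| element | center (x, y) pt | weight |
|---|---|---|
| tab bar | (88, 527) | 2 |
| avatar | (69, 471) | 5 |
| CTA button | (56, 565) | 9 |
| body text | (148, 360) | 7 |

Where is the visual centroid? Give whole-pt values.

Weights sum to 2 + 5 + 9 + 7 = 23.
x-moment: 2·88 + 5·69 + 9·56 + 7·148 = 2061; centroid 2061/23 ≈ 89.61.
y-moment: 2·527 + 5·471 + 9·565 + 7·360 = 11014; centroid 11014/23 ≈ 478.87.

(90, 479)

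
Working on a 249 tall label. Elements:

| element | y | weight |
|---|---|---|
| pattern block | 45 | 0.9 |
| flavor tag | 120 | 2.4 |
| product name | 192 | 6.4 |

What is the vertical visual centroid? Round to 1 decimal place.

Total weight = 0.9 + 2.4 + 6.4 = 9.7.
Σw·y = 0.9·45 + 2.4·120 + 6.4·192 = 1557.3, so ȳ = 1557.3/9.7 ≈ 160.55.

y ≈ 160.5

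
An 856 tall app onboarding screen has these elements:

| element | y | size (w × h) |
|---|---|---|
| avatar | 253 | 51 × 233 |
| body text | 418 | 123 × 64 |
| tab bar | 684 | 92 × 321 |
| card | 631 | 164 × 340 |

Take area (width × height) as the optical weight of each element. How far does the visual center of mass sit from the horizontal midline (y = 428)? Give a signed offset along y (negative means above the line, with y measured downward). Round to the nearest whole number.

≈ 159

Taking area as weight: avatar 51·233 = 11883, body text 123·64 = 7872, tab bar 92·321 = 29532, card 164·340 = 55760. Sum 105047.
y: (11883·253 + 7872·418 + 29532·684 + 55760·631) / 105047 = 61681343 / 105047 ≈ 587.18
Against y = 428, that's 587.18 − 428 = 159.18.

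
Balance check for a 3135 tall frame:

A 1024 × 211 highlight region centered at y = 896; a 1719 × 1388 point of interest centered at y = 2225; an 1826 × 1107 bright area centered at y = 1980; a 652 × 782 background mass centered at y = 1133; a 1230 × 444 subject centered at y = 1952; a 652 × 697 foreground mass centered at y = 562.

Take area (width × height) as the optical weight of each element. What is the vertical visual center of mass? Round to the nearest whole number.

Areas → weights: highlight region 1024·211 = 216064, point of interest 1719·1388 = 2385972, bright area 1826·1107 = 2021382, background mass 652·782 = 509864, subject 1230·444 = 546120, foreground mass 652·697 = 454444; Σw = 6133846.
y: moment 11403817084 / weight 6133846 ≈ 1859.16

y ≈ 1859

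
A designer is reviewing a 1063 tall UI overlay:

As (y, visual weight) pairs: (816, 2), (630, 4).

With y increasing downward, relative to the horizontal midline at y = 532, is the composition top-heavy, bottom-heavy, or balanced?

Σw = 2 + 4 = 6.
Σw·y = 2·816 + 4·630 = 4152, so ȳ = 4152/6 ≈ 692.00.
Since 692.0 is below (larger y than) 532, the composition reads bottom-heavy.

bottom-heavy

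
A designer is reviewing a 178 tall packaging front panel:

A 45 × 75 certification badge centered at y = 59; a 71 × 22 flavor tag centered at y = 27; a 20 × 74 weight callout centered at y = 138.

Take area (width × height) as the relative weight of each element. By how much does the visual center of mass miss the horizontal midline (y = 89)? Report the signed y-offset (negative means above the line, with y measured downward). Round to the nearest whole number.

≈ -20

Taking area as weight: certification badge 45·75 = 3375, flavor tag 71·22 = 1562, weight callout 20·74 = 1480. Sum 6417.
y-moment: 3375·59 + 1562·27 + 1480·138 = 445539; centroid 445539/6417 ≈ 69.43.
Offset from y = 89: 69.43 − 89 ≈ -19.57.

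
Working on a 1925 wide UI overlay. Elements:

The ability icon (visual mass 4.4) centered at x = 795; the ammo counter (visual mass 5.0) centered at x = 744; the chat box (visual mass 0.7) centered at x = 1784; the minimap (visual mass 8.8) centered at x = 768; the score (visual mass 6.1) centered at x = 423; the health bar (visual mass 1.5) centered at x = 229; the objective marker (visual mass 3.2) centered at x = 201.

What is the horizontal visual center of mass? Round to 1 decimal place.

x ≈ 632.7

Σw = 4.4 + 5.0 + 0.7 + 8.8 + 6.1 + 1.5 + 3.2 = 29.7.
Σw·x = 4.4·795 + 5.0·744 + 0.7·1784 + 8.8·768 + 6.1·423 + 1.5·229 + 3.2·201 = 18792.2, so x̄ = 18792.2/29.7 ≈ 632.73.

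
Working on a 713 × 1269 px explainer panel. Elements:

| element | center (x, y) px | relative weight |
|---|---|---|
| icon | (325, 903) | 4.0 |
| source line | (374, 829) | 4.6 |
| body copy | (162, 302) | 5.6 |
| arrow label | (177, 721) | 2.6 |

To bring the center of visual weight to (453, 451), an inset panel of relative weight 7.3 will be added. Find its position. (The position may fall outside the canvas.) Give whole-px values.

After adding the inset panel, total weight = 4.0 + 4.6 + 5.6 + 2.6 + 7.3 = 24.1.
x: target moment 24.1×453 = 10917.3; current 4.0·325 + 4.6·374 + 5.6·162 + 2.6·177 = 4387.8; the inset panel supplies 6529.5, so x = 6529.5/7.3 ≈ 894.45.
y: target moment 24.1×451 = 10869.1; current 4.0·903 + 4.6·829 + 5.6·302 + 2.6·721 = 10991.2; the inset panel supplies -122.1, so y = -122.1/7.3 ≈ -16.73.

(894, -17)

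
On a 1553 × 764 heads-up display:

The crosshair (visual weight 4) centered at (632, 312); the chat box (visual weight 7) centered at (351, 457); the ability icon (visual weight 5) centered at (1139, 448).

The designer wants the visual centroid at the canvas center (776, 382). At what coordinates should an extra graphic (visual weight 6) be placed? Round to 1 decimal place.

(1065.3, 286.2)

With the extra graphic, Σw becomes 4 + 7 + 5 + 6 = 22.
Along x: (10680 + 6·x) / 22 = 776 (existing moment 4·632 + 7·351 + 5·1139 = 10680) ⇒ x = (17072 − 10680) / 6 ≈ 1065.33.
Along y: (6687 + 6·y) / 22 = 382 (existing moment 4·312 + 7·457 + 5·448 = 6687) ⇒ y = (8404 − 6687) / 6 ≈ 286.17.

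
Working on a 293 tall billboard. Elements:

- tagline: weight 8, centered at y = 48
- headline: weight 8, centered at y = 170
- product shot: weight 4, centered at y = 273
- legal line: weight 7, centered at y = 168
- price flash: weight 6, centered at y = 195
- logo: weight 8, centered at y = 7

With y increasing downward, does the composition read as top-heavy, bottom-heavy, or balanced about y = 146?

Total weight = 8 + 8 + 4 + 7 + 6 + 8 = 41.
y: (8·48 + 8·170 + 4·273 + 7·168 + 6·195 + 8·7) / 41 = 5238 / 41 ≈ 127.76
127.8 vs midline 146 → top-heavy.

top-heavy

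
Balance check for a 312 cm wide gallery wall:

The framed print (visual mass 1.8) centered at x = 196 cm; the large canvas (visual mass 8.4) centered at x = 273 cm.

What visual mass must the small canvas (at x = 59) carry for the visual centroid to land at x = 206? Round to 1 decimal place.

Fixed elements: Σw = 1.8 + 8.4 = 10.2, Σw·x = 1.8·196 + 8.4·273 = 2646.0.
Set Σw·x/Σw = 206: (2646.0 + 59w) = 206·(10.2 + w).
Rearranging, w·(59 − 206) = 206·10.2 − 2646.0 = -544.8, so w ≈ -544.8/-147 = 3.71.

w ≈ 3.7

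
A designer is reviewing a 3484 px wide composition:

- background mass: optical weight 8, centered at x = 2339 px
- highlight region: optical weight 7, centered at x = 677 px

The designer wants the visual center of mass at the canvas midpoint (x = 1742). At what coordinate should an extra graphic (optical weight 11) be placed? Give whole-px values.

x ≈ 1986

After adding the extra graphic, total weight = 8 + 7 + 11 = 26.
x: target moment 26×1742 = 45292; current 8·2339 + 7·677 = 23451; the extra graphic supplies 21841, so x = 21841/11 ≈ 1985.55.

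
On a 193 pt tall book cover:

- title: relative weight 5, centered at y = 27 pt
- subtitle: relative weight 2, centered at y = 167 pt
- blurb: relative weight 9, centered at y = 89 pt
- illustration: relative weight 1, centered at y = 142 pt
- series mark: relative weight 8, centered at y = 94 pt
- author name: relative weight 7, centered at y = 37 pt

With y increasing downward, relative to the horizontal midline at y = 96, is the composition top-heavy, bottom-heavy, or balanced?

top-heavy

Total weight = 5 + 2 + 9 + 1 + 8 + 7 = 32.
y: moment 2423 / weight 32 ≈ 75.72
75.7 lies above (smaller y than) the midline 96, so the layout is top-heavy.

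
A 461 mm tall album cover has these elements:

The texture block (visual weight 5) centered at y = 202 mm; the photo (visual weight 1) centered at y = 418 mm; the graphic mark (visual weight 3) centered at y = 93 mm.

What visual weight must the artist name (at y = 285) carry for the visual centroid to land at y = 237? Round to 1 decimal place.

w ≈ 8.9

Known weights sum to 5 + 1 + 3 = 9; their moment is 5·202 + 1·418 + 3·93 = 1707.
Balance at y = 237 requires (1707 + w·285) / (9 + w) = 237.
Rearranging, w·(285 − 237) = 237·9 − 1707 = 426, so w ≈ 426/48 = 8.88.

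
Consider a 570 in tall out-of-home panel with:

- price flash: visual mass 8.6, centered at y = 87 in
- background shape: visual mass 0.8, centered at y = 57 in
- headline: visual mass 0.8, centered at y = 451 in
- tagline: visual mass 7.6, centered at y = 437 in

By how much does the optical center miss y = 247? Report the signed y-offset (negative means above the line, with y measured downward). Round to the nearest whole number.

≈ 4 in

Weights sum to 8.6 + 0.8 + 0.8 + 7.6 = 17.8.
Σw·y = 8.6·87 + 0.8·57 + 0.8·451 + 7.6·437 = 4475.8, so ȳ = 4475.8/17.8 ≈ 251.45.
Offset from y = 247: 251.45 − 247 ≈ 4.45.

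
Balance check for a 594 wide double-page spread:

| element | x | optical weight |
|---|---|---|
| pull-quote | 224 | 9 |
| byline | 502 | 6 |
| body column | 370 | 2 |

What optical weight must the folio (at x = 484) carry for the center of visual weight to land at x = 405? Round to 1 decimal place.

w ≈ 14.1

Existing Σw = 17 (9 + 6 + 2); existing moment 9·224 + 6·502 + 2·370 = 5768.
Balance at x = 405 requires (5768 + w·484) / (17 + w) = 405.
Rearranging, w·(484 − 405) = 405·17 − 5768 = 1117, so w ≈ 1117/79 = 14.14.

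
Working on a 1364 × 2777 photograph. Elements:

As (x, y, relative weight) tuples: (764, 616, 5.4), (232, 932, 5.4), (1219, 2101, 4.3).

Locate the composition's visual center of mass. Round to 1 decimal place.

(703.3, 1151.9)

Σw = 5.4 + 5.4 + 4.3 = 15.1.
Σw·x = 5.4·764 + 5.4·232 + 4.3·1219 = 10620.1, so x̄ = 10620.1/15.1 ≈ 703.32.
Σw·y = 5.4·616 + 5.4·932 + 4.3·2101 = 17393.5, so ȳ = 17393.5/15.1 ≈ 1151.89.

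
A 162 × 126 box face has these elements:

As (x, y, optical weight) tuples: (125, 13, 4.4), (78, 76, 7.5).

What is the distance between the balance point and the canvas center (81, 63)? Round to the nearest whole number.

Total weight = 4.4 + 7.5 = 11.9.
x-moment: 4.4·125 + 7.5·78 = 1135.0; centroid 1135.0/11.9 ≈ 95.38.
y-moment: 4.4·13 + 7.5·76 = 627.2; centroid 627.2/11.9 ≈ 52.71.
Offset from (81, 63): Δx ≈ 14.38, Δy ≈ -10.29; distance = √(Δx² + Δy²) ≈ 17.68.

≈ 18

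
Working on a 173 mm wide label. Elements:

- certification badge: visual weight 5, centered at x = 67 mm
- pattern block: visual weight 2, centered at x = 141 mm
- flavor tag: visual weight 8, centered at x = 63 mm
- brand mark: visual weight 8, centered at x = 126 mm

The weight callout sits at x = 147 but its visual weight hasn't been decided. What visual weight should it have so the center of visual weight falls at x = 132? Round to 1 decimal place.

w ≈ 60.5

Fixed elements: Σw = 5 + 2 + 8 + 8 = 23, Σw·x = 5·67 + 2·141 + 8·63 + 8·126 = 2129.
Set Σw·x/Σw = 132: (2129 + 147w) = 132·(23 + w).
Solving: w = (132·23 − 2129) / (147 − 132) = 907 / 15 ≈ 60.47.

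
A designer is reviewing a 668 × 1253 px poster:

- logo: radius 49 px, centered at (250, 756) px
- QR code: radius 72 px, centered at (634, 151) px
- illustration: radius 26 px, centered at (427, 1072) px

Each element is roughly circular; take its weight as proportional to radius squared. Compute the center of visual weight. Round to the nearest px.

(505, 402)

r² weights: logo 49² = 2401, QR code 72² = 5184, illustration 26² = 676. Total = 8261.
x-moment: 2401·250 + 5184·634 + 676·427 = 4175558; centroid 4175558/8261 ≈ 505.45.
y-moment: 2401·756 + 5184·151 + 676·1072 = 3322612; centroid 3322612/8261 ≈ 402.20.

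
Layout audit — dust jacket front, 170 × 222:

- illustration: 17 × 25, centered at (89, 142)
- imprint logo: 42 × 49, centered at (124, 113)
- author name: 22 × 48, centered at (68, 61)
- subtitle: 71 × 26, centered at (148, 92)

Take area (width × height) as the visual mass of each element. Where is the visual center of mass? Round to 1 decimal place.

Areas → weights: illustration 17·25 = 425, imprint logo 42·49 = 2058, author name 22·48 = 1056, subtitle 71·26 = 1846; Σw = 5385.
Σw·x = 425·89 + 2058·124 + 1056·68 + 1846·148 = 638033, so x̄ = 638033/5385 ≈ 118.48.
Σw·y = 425·142 + 2058·113 + 1056·61 + 1846·92 = 527152, so ȳ = 527152/5385 ≈ 97.89.

(118.5, 97.9)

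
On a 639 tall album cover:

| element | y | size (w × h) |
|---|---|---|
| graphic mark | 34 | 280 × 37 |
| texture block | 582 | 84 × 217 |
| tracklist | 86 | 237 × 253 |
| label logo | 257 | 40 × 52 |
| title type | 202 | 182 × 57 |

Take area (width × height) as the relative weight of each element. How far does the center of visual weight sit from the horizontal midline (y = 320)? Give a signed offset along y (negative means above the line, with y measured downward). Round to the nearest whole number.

≈ -134

Taking area as weight: graphic mark 280·37 = 10360, texture block 84·217 = 18228, tracklist 237·253 = 59961, label logo 40·52 = 2080, title type 182·57 = 10374. Sum 101003.
y: (10360·34 + 18228·582 + 59961·86 + 2080·257 + 10374·202) / 101003 = 18747690 / 101003 ≈ 185.62
Against y = 320, that's 185.62 − 320 = -134.38.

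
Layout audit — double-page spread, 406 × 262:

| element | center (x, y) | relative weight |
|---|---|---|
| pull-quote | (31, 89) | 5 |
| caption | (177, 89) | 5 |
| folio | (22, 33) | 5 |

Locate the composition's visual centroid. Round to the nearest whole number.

Σw = 5 + 5 + 5 = 15.
Σw·x = 5·31 + 5·177 + 5·22 = 1150, so x̄ = 1150/15 ≈ 76.67.
Σw·y = 5·89 + 5·89 + 5·33 = 1055, so ȳ = 1055/15 ≈ 70.33.

(77, 70)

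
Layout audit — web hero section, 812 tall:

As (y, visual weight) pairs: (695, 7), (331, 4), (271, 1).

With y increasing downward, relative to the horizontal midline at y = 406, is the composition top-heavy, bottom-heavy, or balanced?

bottom-heavy

Σw = 7 + 4 + 1 = 12.
Σw·y = 7·695 + 4·331 + 1·271 = 6460, so ȳ = 6460/12 ≈ 538.33.
538.3 lies below (larger y than) the midline 406, so the layout is bottom-heavy.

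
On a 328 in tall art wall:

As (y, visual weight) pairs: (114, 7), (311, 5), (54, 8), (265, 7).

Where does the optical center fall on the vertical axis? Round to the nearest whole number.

Total weight = 7 + 5 + 8 + 7 = 27.
y-moment: 7·114 + 5·311 + 8·54 + 7·265 = 4640; centroid 4640/27 ≈ 171.85.

y ≈ 172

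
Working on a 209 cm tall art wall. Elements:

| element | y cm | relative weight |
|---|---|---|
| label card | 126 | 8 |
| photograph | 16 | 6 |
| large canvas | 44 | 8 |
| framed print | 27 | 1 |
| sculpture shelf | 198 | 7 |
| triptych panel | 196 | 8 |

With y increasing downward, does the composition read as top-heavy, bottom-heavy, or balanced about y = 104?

Total weight = 8 + 6 + 8 + 1 + 7 + 8 = 38.
y-moment: 8·126 + 6·16 + 8·44 + 1·27 + 7·198 + 8·196 = 4437; centroid 4437/38 ≈ 116.76.
116.8 vs midline 104 → bottom-heavy.

bottom-heavy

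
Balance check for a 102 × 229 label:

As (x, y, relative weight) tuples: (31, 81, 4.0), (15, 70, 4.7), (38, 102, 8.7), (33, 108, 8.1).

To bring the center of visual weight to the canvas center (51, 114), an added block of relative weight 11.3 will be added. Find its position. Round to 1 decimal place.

After adding the added block, total weight = 4.0 + 4.7 + 8.7 + 8.1 + 11.3 = 36.8.
x: need Σw·x = 36.8·51 = 1876.8. Existing = 4.0·31 + 4.7·15 + 8.7·38 + 8.1·33 = 792.4. Remainder 1084.4 / 11.3 ≈ 95.96.
y: need Σw·y = 36.8·114 = 4195.2. Existing = 4.0·81 + 4.7·70 + 8.7·102 + 8.1·108 = 2415.2. Remainder 1780.0 / 11.3 ≈ 157.52.

(96.0, 157.5)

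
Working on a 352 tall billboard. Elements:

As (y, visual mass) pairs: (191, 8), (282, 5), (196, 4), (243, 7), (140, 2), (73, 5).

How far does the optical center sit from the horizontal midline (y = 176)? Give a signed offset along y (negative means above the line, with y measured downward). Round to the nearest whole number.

Weights sum to 8 + 5 + 4 + 7 + 2 + 5 = 31.
Σw·y = 6068; ȳ = 6068/31 ≈ 195.74.
Offset from y = 176: 195.74 − 176 ≈ 19.74.

≈ 20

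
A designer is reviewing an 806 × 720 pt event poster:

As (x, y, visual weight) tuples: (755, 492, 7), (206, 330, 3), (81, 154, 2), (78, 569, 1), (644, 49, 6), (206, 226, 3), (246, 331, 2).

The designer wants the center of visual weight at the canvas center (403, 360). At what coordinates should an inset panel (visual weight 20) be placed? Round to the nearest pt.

(331, 445)

With the inset panel, Σw becomes 7 + 3 + 2 + 1 + 6 + 3 + 2 + 20 = 44.
x: need Σw·x = 44·403 = 17732. Existing = 7·755 + 3·206 + 2·81 + 1·78 + 6·644 + 3·206 + 2·246 = 11117. Remainder 6615 / 20 ≈ 330.75.
y: need Σw·y = 44·360 = 15840. Existing = 7·492 + 3·330 + 2·154 + 1·569 + 6·49 + 3·226 + 2·331 = 6945. Remainder 8895 / 20 ≈ 444.75.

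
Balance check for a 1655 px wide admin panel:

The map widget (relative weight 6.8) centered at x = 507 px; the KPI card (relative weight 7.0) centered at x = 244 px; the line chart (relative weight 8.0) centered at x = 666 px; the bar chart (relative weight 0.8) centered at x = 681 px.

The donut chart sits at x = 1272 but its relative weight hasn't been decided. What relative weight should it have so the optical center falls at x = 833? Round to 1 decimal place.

Existing Σw = 22.6 (6.8 + 7.0 + 8.0 + 0.8); existing moment 6.8·507 + 7.0·244 + 8.0·666 + 0.8·681 = 11028.4.
Balance at x = 833 requires (11028.4 + w·1272) / (22.6 + w) = 833.
Rearranging, w·(1272 − 833) = 833·22.6 − 11028.4 = 7797.4, so w ≈ 7797.4/439 = 17.76.

w ≈ 17.8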